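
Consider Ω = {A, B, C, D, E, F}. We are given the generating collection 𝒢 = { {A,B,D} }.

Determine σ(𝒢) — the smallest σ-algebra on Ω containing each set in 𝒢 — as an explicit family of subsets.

σ(𝒢) = { {}, {A,B,D}, {C,E,F}, Ω }

Check:
Initial family (3 sets): { {}, {A,B,D}, Ω }.
Pass 1: 1 new —
  {C,E,F}  = complement {A,B,D}
  — 4 sets.
Pass 2 adds nothing — fixpoint reached.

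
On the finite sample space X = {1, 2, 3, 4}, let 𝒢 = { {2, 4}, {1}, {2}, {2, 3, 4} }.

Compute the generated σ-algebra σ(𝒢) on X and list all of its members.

Begin from { {}, {1}, {2}, {2, 4}, {2, 3, 4}, X } (that is, 𝒢 plus ∅ and X).
Round 1. New:
  {1, 2}  = {2} ∪ {1}
  {1, 3}  = X∖{2, 4}
  {1, 2, 4}  = {2, 4} ∪ {1}
  {1, 3, 4}  = X∖{2}
  (now 10)
Round 2. New:
  {3}  = X∖{1, 2, 4}
  {3, 4}  = X∖{1, 2}
  {1, 2, 3}  = {1, 2} ∪ {1, 3}
  (now 13)
Round 3. New:
  {4}  = X∖{1, 2, 3}
  {2, 3}  = {3} ∪ {2}
  (now 15)
Round 4: 1 new —
  {1, 4}  = X∖{2, 3}
  (now 16)
Round 5 adds nothing — fixpoint reached.

|σ(𝒢)| = 16.  σ(𝒢) = { {}, {1}, {2}, {3}, {4}, {1, 2}, {1, 3}, {1, 4}, {2, 3}, {2, 4}, {3, 4}, {1, 2, 3}, {1, 2, 4}, {1, 3, 4}, {2, 3, 4}, X }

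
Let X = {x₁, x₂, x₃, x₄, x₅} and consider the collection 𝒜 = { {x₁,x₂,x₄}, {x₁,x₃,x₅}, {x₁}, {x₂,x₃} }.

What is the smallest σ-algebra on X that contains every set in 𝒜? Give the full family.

Take S₀ = 𝒜 ∪ {∅, X} = { {}, {x₁}, {x₂,x₃}, {x₁,x₂,x₄}, {x₁,x₃,x₅}, X }.
Pass 1: 7 new —
  {x₂,x₄}  = X∖{x₁,x₃,x₅}
  {x₃,x₅}  = X∖{x₁,x₂,x₄}
  {x₁,x₂,x₃}  = {x₂,x₃} ∪ {x₁}
  {x₁,x₄,x₅}  = X∖{x₂,x₃}
  {x₁,x₂,x₃,x₄}  = {x₂,x₃} ∪ {x₁,x₂,x₄}
  {x₁,x₂,x₃,x₅}  = {x₂,x₃} ∪ {x₁,x₃,x₅}
  {x₂,x₃,x₄,x₅}  = X∖{x₁}
  (now 13)
Pass 2: +7 →
  {x₄}  = X∖{x₁,x₂,x₃,x₅}
  {x₅}  = X∖{x₁,x₂,x₃,x₄}
  {x₄,x₅}  = X∖{x₁,x₂,x₃}
  {x₂,x₃,x₄}  = {x₂,x₃} ∪ {x₂,x₄}
  {x₂,x₃,x₅}  = {x₂,x₃} ∪ {x₃,x₅}
  {x₁,x₂,x₄,x₅}  = {x₁,x₄,x₅} ∪ {x₁,x₂,x₄}
  {x₁,x₃,x₄,x₅}  = {x₁,x₄,x₅} ∪ {x₁,x₃,x₅}
  (now 20)
Pass 3: +6 →
  {x₂}  = X∖{x₁,x₃,x₄,x₅}
  {x₃}  = X∖{x₁,x₂,x₄,x₅}
  {x₁,x₄}  = X∖{x₂,x₃,x₅}
  {x₁,x₅}  = X∖{x₂,x₃,x₄}
  {x₂,x₄,x₅}  = {x₄,x₅} ∪ {x₂,x₄}
  {x₃,x₄,x₅}  = {x₄,x₅} ∪ {x₃,x₅}
  (now 26)
Pass 4: 6 new —
  {x₁,x₂}  = X∖{x₃,x₄,x₅}
  {x₁,x₃}  = X∖{x₂,x₄,x₅}
  {x₂,x₅}  = {x₂} ∪ {x₅}
  {x₃,x₄}  = {x₃} ∪ {x₄}
  {x₁,x₂,x₅}  = {x₂} ∪ {x₁,x₅}
  {x₁,x₃,x₄}  = {x₃} ∪ {x₁,x₄}
  (now 32)
Pass 5: already closed under ᶜ and ∪.

|σ(𝒜)| = 32.  σ(𝒜) = { {}, {x₁}, {x₂}, {x₃}, {x₄}, {x₅}, {x₁,x₂}, {x₁,x₃}, {x₁,x₄}, {x₁,x₅}, {x₂,x₃}, {x₂,x₄}, {x₂,x₅}, {x₃,x₄}, {x₃,x₅}, {x₄,x₅}, {x₁,x₂,x₃}, {x₁,x₂,x₄}, {x₁,x₂,x₅}, {x₁,x₃,x₄}, {x₁,x₃,x₅}, {x₁,x₄,x₅}, {x₂,x₃,x₄}, {x₂,x₃,x₅}, {x₂,x₄,x₅}, {x₃,x₄,x₅}, {x₁,x₂,x₃,x₄}, {x₁,x₂,x₃,x₅}, {x₁,x₂,x₄,x₅}, {x₁,x₃,x₄,x₅}, {x₂,x₃,x₄,x₅}, X }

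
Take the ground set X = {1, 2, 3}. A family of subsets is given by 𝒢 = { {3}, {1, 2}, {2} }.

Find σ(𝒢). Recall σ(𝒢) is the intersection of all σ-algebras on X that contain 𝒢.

Answer: σ(𝒢) = { ∅, {1}, {2}, {3}, {1, 2}, {1, 3}, {2, 3}, X }

Check:
Seed the family with 𝒢 together with ∅ and X: { ∅, {2}, {3}, {1, 2}, X }.
Pass 1: 2 new —
  {1, 3}  = ᶜ of {2}
  {2, 3}  = {3} ∪ {2}
  — 7 sets.
Pass 2 (1 new):
  {1}  = ᶜ of {2, 3}
  — 8 sets.
Pass 3: stable.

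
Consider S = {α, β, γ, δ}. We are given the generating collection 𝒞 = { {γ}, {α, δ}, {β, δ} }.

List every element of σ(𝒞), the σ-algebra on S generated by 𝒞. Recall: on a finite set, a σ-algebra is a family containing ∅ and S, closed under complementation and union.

|σ(𝒞)| = 16.  σ(𝒞) = { ∅, {α}, {β}, {γ}, {δ}, {α, β}, {α, γ}, {α, δ}, {β, γ}, {β, δ}, {γ, δ}, {α, β, γ}, {α, β, δ}, {α, γ, δ}, {β, γ, δ}, S }

Working:
Start: 𝒞 ∪ {∅, S} = { ∅, {γ}, {α, δ}, {β, δ}, S }.
Iteration 1. New:
  {α, γ}  = S∖{β, δ}
  {β, γ}  = S∖{α, δ}
  {α, β, δ}  = S∖{γ}
  {α, γ, δ}  = {γ} ∪ {α, δ}
  {β, γ, δ}  = {γ} ∪ {β, δ}
  (now 10)
Iteration 2: +3 →
  {α}  = S∖{β, γ, δ}
  {β}  = S∖{α, γ, δ}
  {α, β, γ}  = {β, γ} ∪ {α, γ}
  (now 13)
Iteration 3: +2 →
  {δ}  = S∖{α, β, γ}
  {α, β}  = {β} ∪ {α}
  (now 15)
Iteration 4: 1 new —
  {γ, δ}  = S∖{α, β}
  (now 16)
Iteration 5: already closed under ᶜ and ∪.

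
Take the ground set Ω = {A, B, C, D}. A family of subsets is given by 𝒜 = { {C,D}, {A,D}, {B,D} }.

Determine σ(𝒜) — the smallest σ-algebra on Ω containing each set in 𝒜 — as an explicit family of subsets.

Answer: σ(𝒜) = { {}, {A}, {B}, {C}, {D}, {A,B}, {A,C}, {A,D}, {B,C}, {B,D}, {C,D}, {A,B,C}, {A,B,D}, {A,C,D}, {B,C,D}, Ω }

Derivation:
Begin from { {}, {A,D}, {B,D}, {C,D}, Ω } (that is, 𝒜 plus ∅ and Ω).
Iteration 1 adds 6:
  {A,B}  = ᶜ of {C,D}
  {A,C}  = ᶜ of {B,D}
  {B,C}  = ᶜ of {A,D}
  {A,B,D}  = {A,D} ∪ {B,D}
  {A,C,D}  = {C,D} ∪ {A,D}
  {B,C,D}  = {C,D} ∪ {B,D}
  — 11 sets.
Iteration 2: +4 →
  {A}  = ᶜ of {B,C,D}
  {B}  = ᶜ of {A,C,D}
  {C}  = ᶜ of {A,B,D}
  {A,B,C}  = {A,B} ∪ {B,C}
  — 15 sets.
Iteration 3: +1 →
  {D}  = ᶜ of {A,B,C}
  — 16 sets.
Iteration 4 adds nothing — fixpoint reached.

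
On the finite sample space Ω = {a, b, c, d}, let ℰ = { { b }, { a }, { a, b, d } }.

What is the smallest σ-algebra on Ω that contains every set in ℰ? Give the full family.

Take S₀ = ℰ ∪ {∅, Ω} = { ∅, { a }, { b }, { a, b, d }, Ω }.
Round 1 adds 4:
  { c }  = Ω∖{ a, b, d }
  { a, b }  = { b } ∪ { a }
  { a, c, d }  = Ω∖{ b }
  { b, c, d }  = Ω∖{ a }
Round 2 adds 4:
  { a, c }  = { c } ∪ { a }
  { b, c }  = { b } ∪ { c }
  { c, d }  = Ω∖{ a, b }
  { a, b, c }  = { a, b } ∪ { c }
Round 3: 3 new —
  { d }  = Ω∖{ a, b, c }
  { a, d }  = Ω∖{ b, c }
  { b, d }  = Ω∖{ a, c }
Round 4: closed — nothing new.

Hence σ(ℰ) has 16 members: { ∅, { a }, { b }, { c }, { d }, { a, b }, { a, c }, { a, d }, { b, c }, { b, d }, { c, d }, { a, b, c }, { a, b, d }, { a, c, d }, { b, c, d }, Ω }.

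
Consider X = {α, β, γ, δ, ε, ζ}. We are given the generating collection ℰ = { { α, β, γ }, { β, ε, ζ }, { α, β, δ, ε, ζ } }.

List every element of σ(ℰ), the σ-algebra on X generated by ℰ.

Seed the family with ℰ together with ∅ and X: { {}, { α, β, γ }, { β, ε, ζ }, { α, β, δ, ε, ζ }, X }.
Round 1: 4 new —
  { γ }  = complement { α, β, δ, ε, ζ }
  { α, γ, δ }  = complement { β, ε, ζ }
  { δ, ε, ζ }  = complement { α, β, γ }
  { α, β, γ, ε, ζ }  = { α, β, γ } ∪ { β, ε, ζ }
  — 9 sets.
Round 2 adds 6:
  { δ }  = complement { α, β, γ, ε, ζ }
  { α, β, γ, δ }  = { α, β, γ } ∪ { α, γ, δ }
  { β, γ, ε, ζ }  = { β, ε, ζ } ∪ { γ }
  { β, δ, ε, ζ }  = { β, ε, ζ } ∪ { δ, ε, ζ }
  { γ, δ, ε, ζ }  = { γ } ∪ { δ, ε, ζ }
  { α, γ, δ, ε, ζ }  = { α, γ, δ } ∪ { δ, ε, ζ }
  — 15 sets.
Round 3: 7 new —
  { β }  = complement { α, γ, δ, ε, ζ }
  { α, β }  = complement { γ, δ, ε, ζ }
  { α, γ }  = complement { β, δ, ε, ζ }
  { α, δ }  = complement { β, γ, ε, ζ }
  { γ, δ }  = { γ } ∪ { δ }
  { ε, ζ }  = complement { α, β, γ, δ }
  { β, γ, δ, ε, ζ }  = { γ } ∪ { β, δ, ε, ζ }
  — 22 sets.
Round 4 adds 9:
  { α }  = complement { β, γ, δ, ε, ζ }
  { β, γ }  = { β } ∪ { γ }
  { β, δ }  = { β } ∪ { δ }
  { α, β, δ }  = { β } ∪ { α, δ }
  { β, γ, δ }  = { γ, δ } ∪ { β }
  { γ, ε, ζ }  = { ε, ζ } ∪ { γ }
  { α, β, ε, ζ }  = complement { γ, δ }
  { α, γ, ε, ζ }  = { ε, ζ } ∪ { α, γ }
  { α, δ, ε, ζ }  = { ε, ζ } ∪ { α, δ }
  — 31 sets.
Round 5. New:
  { α, ε, ζ }  = complement { β, γ, δ }
  — 32 sets.
After Round 6 the family is unchanged; done.

Therefore σ(ℰ) = { {}, { α }, { β }, { γ }, { δ }, { α, β }, { α, γ }, { α, δ }, { β, γ }, { β, δ }, { γ, δ }, { ε, ζ }, { α, β, γ }, { α, β, δ }, { α, γ, δ }, { α, ε, ζ }, { β, γ, δ }, { β, ε, ζ }, { γ, ε, ζ }, { δ, ε, ζ }, { α, β, γ, δ }, { α, β, ε, ζ }, { α, γ, ε, ζ }, { α, δ, ε, ζ }, { β, γ, ε, ζ }, { β, δ, ε, ζ }, { γ, δ, ε, ζ }, { α, β, γ, ε, ζ }, { α, β, δ, ε, ζ }, { α, γ, δ, ε, ζ }, { β, γ, δ, ε, ζ }, X } (|σ(ℰ)| = 32).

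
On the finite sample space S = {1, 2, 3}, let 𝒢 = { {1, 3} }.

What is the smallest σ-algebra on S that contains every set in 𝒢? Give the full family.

Take S₀ = 𝒢 ∪ {∅, S} = { {}, {1, 3}, S }.
Step 1: +1 →
  {2}  = complement {1, 3}
  [4 total]
Step 2: no new sets; the family is a σ-algebra.

|σ(𝒢)| = 4.  σ(𝒢) = { {}, {2}, {1, 3}, S }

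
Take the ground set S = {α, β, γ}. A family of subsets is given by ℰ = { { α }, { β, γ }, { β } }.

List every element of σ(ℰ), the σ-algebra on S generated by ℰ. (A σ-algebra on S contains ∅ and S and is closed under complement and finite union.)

Seed the family with ℰ together with ∅ and S: { {  }, { α }, { β }, { β, γ }, S }.
Round 1. New:
  { α, β }  = { β } ∪ { α }
  { α, γ }  = { β }ᶜ
  |family| = 7
Round 2 adds 1:
  { γ }  = { α, β }ᶜ
  |family| = 8
Round 3: no new sets; the family is a σ-algebra.

σ(ℰ) = { {  }, { α }, { β }, { γ }, { α, β }, { α, γ }, { β, γ }, S }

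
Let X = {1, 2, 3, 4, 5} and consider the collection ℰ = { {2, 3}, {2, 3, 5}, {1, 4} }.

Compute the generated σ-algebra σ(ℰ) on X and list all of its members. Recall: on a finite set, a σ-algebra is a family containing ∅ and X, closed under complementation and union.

|σ(ℰ)| = 8.  σ(ℰ) = { {}, {5}, {1, 4}, {2, 3}, {1, 4, 5}, {2, 3, 5}, {1, 2, 3, 4}, X }

Derivation:
Take S₀ = ℰ ∪ {∅, X} = { {}, {1, 4}, {2, 3}, {2, 3, 5}, X }.
Pass 1 adds 2:
  {1, 4, 5}  = complement {2, 3}
  {1, 2, 3, 4}  = {2, 3} ∪ {1, 4}
  (now 7)
Pass 2: 1 new —
  {5}  = complement {1, 2, 3, 4}
  (now 8)
Pass 3: closed — nothing new.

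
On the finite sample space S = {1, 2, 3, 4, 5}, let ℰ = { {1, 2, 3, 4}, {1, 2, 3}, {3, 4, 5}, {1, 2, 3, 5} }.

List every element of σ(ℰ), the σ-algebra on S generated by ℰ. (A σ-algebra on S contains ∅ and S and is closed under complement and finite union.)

Start: ℰ ∪ {∅, S} = { ∅, {1, 2, 3}, {3, 4, 5}, {1, 2, 3, 4}, {1, 2, 3, 5}, S }.
Step 1: +4 →
  {4}  = ᶜ of {1, 2, 3, 5}
  {5}  = ᶜ of {1, 2, 3, 4}
  {1, 2}  = ᶜ of {3, 4, 5}
  {4, 5}  = ᶜ of {1, 2, 3}
Step 2: +3 →
  {1, 2, 4}  = {1, 2} ∪ {4}
  {1, 2, 5}  = {1, 2} ∪ {5}
  {1, 2, 4, 5}  = {1, 2} ∪ {4, 5}
Step 3 (3 new):
  {3}  = ᶜ of {1, 2, 4, 5}
  {3, 4}  = ᶜ of {1, 2, 5}
  {3, 5}  = ᶜ of {1, 2, 4}
Step 4: stable.

σ(ℰ) = { ∅, {3}, {4}, {5}, {1, 2}, {3, 4}, {3, 5}, {4, 5}, {1, 2, 3}, {1, 2, 4}, {1, 2, 5}, {3, 4, 5}, {1, 2, 3, 4}, {1, 2, 3, 5}, {1, 2, 4, 5}, S }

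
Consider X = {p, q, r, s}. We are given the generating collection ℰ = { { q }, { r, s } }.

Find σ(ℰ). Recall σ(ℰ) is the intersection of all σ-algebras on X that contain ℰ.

σ(ℰ) = { {  }, { p }, { q }, { p, q }, { r, s }, { p, r, s }, { q, r, s }, X }

Derivation:
Seed the family with ℰ together with ∅ and X: { {  }, { q }, { r, s }, X }.
Pass 1. New:
  { p, q }  = X∖{ r, s }
  { p, r, s }  = X∖{ q }
  { q, r, s }  = { q } ∪ { r, s }
  (now 7)
Pass 2: 1 new —
  { p }  = X∖{ q, r, s }
  (now 8)
Pass 3 adds nothing — fixpoint reached.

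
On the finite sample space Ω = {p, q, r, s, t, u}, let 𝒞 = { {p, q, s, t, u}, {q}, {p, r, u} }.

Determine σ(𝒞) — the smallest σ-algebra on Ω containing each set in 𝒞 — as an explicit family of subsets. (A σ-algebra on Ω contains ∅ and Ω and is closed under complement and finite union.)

Seed the family with 𝒞 together with ∅ and Ω: { ∅, {q}, {p, r, u}, {p, q, s, t, u}, Ω }.
Iteration 1 (4 new):
  {r}  = {p, q, s, t, u}ᶜ
  {q, s, t}  = {p, r, u}ᶜ
  {p, q, r, u}  = {p, r, u} ∪ {q}
  {p, r, s, t, u}  = {q}ᶜ
  [9 total]
Iteration 2. New:
  {q, r}  = {q} ∪ {r}
  {s, t}  = {p, q, r, u}ᶜ
  {q, r, s, t}  = {r} ∪ {q, s, t}
  [12 total]
Iteration 3 adds 3:
  {p, u}  = {q, r, s, t}ᶜ
  {r, s, t}  = {s, t} ∪ {r}
  {p, s, t, u}  = {q, r}ᶜ
  [15 total]
Iteration 4: +1 →
  {p, q, u}  = {r, s, t}ᶜ
  [16 total]
After Iteration 5 the family is unchanged; done.

|σ(𝒞)| = 16.  σ(𝒞) = { ∅, {q}, {r}, {p, u}, {q, r}, {s, t}, {p, q, u}, {p, r, u}, {q, s, t}, {r, s, t}, {p, q, r, u}, {p, s, t, u}, {q, r, s, t}, {p, q, s, t, u}, {p, r, s, t, u}, Ω }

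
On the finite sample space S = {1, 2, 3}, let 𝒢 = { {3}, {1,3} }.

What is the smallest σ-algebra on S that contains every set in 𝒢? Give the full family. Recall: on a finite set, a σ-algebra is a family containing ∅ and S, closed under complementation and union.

σ(𝒢) (8 sets): { {}, {1}, {2}, {3}, {1,2}, {1,3}, {2,3}, S }

Trace:
Take S₀ = 𝒢 ∪ {∅, S} = { {}, {3}, {1,3}, S }.
Iteration 1: +2 →
  {2}  = {1,3}ᶜ
  {1,2}  = {3}ᶜ
  [6 total]
Iteration 2: +1 →
  {2,3}  = {3} ∪ {2}
  [7 total]
Iteration 3 (1 new):
  {1}  = {2,3}ᶜ
  [8 total]
Iteration 4: already closed under ᶜ and ∪.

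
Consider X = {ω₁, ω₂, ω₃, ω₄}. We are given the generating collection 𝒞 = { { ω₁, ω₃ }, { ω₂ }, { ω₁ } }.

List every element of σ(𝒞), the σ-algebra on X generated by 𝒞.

|σ(𝒞)| = 16.  σ(𝒞) = { {}, { ω₁ }, { ω₂ }, { ω₃ }, { ω₄ }, { ω₁, ω₂ }, { ω₁, ω₃ }, { ω₁, ω₄ }, { ω₂, ω₃ }, { ω₂, ω₄ }, { ω₃, ω₄ }, { ω₁, ω₂, ω₃ }, { ω₁, ω₂, ω₄ }, { ω₁, ω₃, ω₄ }, { ω₂, ω₃, ω₄ }, X }

Working:
Start: 𝒞 ∪ {∅, X} = { {}, { ω₁ }, { ω₂ }, { ω₁, ω₃ }, X }.
Step 1 adds 5:
  { ω₁, ω₂ }  = { ω₂ } ∪ { ω₁ }
  { ω₂, ω₄ }  = ᶜ of { ω₁, ω₃ }
  { ω₁, ω₂, ω₃ }  = { ω₁, ω₃ } ∪ { ω₂ }
  { ω₁, ω₃, ω₄ }  = ᶜ of { ω₂ }
  { ω₂, ω₃, ω₄ }  = ᶜ of { ω₁ }
  — 10 sets.
Step 2. New:
  { ω₄ }  = ᶜ of { ω₁, ω₂, ω₃ }
  { ω₃, ω₄ }  = ᶜ of { ω₁, ω₂ }
  { ω₁, ω₂, ω₄ }  = { ω₁, ω₂ } ∪ { ω₂, ω₄ }
  — 13 sets.
Step 3 (2 new):
  { ω₃ }  = ᶜ of { ω₁, ω₂, ω₄ }
  { ω₁, ω₄ }  = { ω₄ } ∪ { ω₁ }
  — 15 sets.
Step 4 (1 new):
  { ω₂, ω₃ }  = ᶜ of { ω₁, ω₄ }
  — 16 sets.
Step 5: already closed under ᶜ and ∪.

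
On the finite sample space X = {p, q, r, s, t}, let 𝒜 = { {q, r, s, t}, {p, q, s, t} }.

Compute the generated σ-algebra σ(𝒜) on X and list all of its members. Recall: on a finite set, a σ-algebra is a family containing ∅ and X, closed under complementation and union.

σ(𝒜) (8 sets): { {}, {p}, {r}, {p, r}, {q, s, t}, {p, q, s, t}, {q, r, s, t}, X }

Working:
Take S₀ = 𝒜 ∪ {∅, X} = { {}, {p, q, s, t}, {q, r, s, t}, X }.
Round 1. New:
  {p}  = {q, r, s, t}ᶜ
  {r}  = {p, q, s, t}ᶜ
  |family| = 6
Round 2: 1 new —
  {p, r}  = {r} ∪ {p}
  |family| = 7
Round 3 adds 1:
  {q, s, t}  = {p, r}ᶜ
  |family| = 8
Round 4: no new sets; the family is a σ-algebra.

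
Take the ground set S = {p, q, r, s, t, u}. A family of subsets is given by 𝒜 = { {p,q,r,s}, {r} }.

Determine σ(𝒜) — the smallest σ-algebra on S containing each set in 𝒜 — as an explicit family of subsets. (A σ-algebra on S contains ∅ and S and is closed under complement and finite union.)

σ(𝒜) (8 sets): { ∅, {r}, {t,u}, {p,q,s}, {r,t,u}, {p,q,r,s}, {p,q,s,t,u}, S }

Trace:
Start: 𝒜 ∪ {∅, S} = { ∅, {r}, {p,q,r,s}, S }.
Pass 1. New:
  {t,u}  = S∖{p,q,r,s}
  {p,q,s,t,u}  = S∖{r}
Pass 2 adds 1:
  {r,t,u}  = {r} ∪ {t,u}
Pass 3 (1 new):
  {p,q,s}  = S∖{r,t,u}
Pass 4: already closed under ᶜ and ∪.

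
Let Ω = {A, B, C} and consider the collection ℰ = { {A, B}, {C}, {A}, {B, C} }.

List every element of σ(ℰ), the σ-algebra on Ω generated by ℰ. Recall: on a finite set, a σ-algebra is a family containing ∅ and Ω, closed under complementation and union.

Take S₀ = ℰ ∪ {∅, Ω} = { {}, {A}, {C}, {A, B}, {B, C}, Ω }.
Iteration 1 adds 1:
  {A, C}  = {C} ∪ {A}
  — 7 sets.
Iteration 2: +1 →
  {B}  = complement {A, C}
  — 8 sets.
After Iteration 3 the family is unchanged; done.

σ(ℰ) = { {}, {A}, {B}, {C}, {A, B}, {A, C}, {B, C}, Ω }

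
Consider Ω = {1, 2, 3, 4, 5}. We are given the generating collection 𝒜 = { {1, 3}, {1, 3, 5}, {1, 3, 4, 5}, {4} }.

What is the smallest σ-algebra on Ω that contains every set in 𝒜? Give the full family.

Take S₀ = 𝒜 ∪ {∅, Ω} = { {}, {4}, {1, 3}, {1, 3, 5}, {1, 3, 4, 5}, Ω }.
Round 1 adds 5:
  {2}  = ᶜ of {1, 3, 4, 5}
  {2, 4}  = ᶜ of {1, 3, 5}
  {1, 3, 4}  = {1, 3} ∪ {4}
  {2, 4, 5}  = ᶜ of {1, 3}
  {1, 2, 3, 5}  = ᶜ of {4}
  [11 total]
Round 2. New:
  {2, 5}  = ᶜ of {1, 3, 4}
  {1, 2, 3}  = {2} ∪ {1, 3}
  {1, 2, 3, 4}  = {2} ∪ {1, 3, 4}
  [14 total]
Round 3 (2 new):
  {5}  = ᶜ of {1, 2, 3, 4}
  {4, 5}  = ᶜ of {1, 2, 3}
  [16 total]
Round 4: no new sets; the family is a σ-algebra.

Hence σ(𝒜) has 16 members: { {}, {2}, {4}, {5}, {1, 3}, {2, 4}, {2, 5}, {4, 5}, {1, 2, 3}, {1, 3, 4}, {1, 3, 5}, {2, 4, 5}, {1, 2, 3, 4}, {1, 2, 3, 5}, {1, 3, 4, 5}, Ω }.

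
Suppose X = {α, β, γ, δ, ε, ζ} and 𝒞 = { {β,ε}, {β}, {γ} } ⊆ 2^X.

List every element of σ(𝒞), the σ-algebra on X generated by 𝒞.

σ(𝒞) = { ∅, {β}, {γ}, {ε}, {β,γ}, {β,ε}, {γ,ε}, {α,δ,ζ}, {β,γ,ε}, {α,β,δ,ζ}, {α,γ,δ,ζ}, {α,δ,ε,ζ}, {α,β,γ,δ,ζ}, {α,β,δ,ε,ζ}, {α,γ,δ,ε,ζ}, X }

Trace:
Seed the family with 𝒞 together with ∅ and X: { ∅, {β}, {γ}, {β,ε}, X }.
Round 1 adds 5:
  {β,γ}  = {γ} ∪ {β}
  {β,γ,ε}  = {γ} ∪ {β,ε}
  {α,γ,δ,ζ}  = ᶜ of {β,ε}
  {α,β,δ,ε,ζ}  = ᶜ of {γ}
  {α,γ,δ,ε,ζ}  = ᶜ of {β}
  (now 10)
Round 2. New:
  {α,δ,ζ}  = ᶜ of {β,γ,ε}
  {α,δ,ε,ζ}  = ᶜ of {β,γ}
  {α,β,γ,δ,ζ}  = {β} ∪ {α,γ,δ,ζ}
  (now 13)
Round 3: 2 new —
  {ε}  = ᶜ of {α,β,γ,δ,ζ}
  {α,β,δ,ζ}  = {β} ∪ {α,δ,ζ}
  (now 15)
Round 4: 1 new —
  {γ,ε}  = ᶜ of {α,β,δ,ζ}
  (now 16)
After Round 5 the family is unchanged; done.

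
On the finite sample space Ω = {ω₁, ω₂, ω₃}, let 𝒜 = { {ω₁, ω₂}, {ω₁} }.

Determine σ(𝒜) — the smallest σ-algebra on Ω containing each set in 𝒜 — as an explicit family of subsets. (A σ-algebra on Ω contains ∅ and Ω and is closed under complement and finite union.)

σ(𝒜) = { {}, {ω₁}, {ω₂}, {ω₃}, {ω₁, ω₂}, {ω₁, ω₃}, {ω₂, ω₃}, Ω }

Derivation:
Seed the family with 𝒜 together with ∅ and Ω: { {}, {ω₁}, {ω₁, ω₂}, Ω }.
Round 1 adds 2:
  {ω₃}  = complement {ω₁, ω₂}
  {ω₂, ω₃}  = complement {ω₁}
  |family| = 6
Round 2 (1 new):
  {ω₁, ω₃}  = {ω₃} ∪ {ω₁}
  |family| = 7
Round 3: +1 →
  {ω₂}  = complement {ω₁, ω₃}
  |family| = 8
Round 4: already closed under ᶜ and ∪.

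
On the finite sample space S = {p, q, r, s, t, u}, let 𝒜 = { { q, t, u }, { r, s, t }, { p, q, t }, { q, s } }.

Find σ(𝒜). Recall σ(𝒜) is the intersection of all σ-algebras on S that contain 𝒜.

Take S₀ = 𝒜 ∪ {∅, S} = { {}, { q, s }, { p, q, t }, { q, t, u }, { r, s, t }, S }.
Round 1: +10 →
  { p, q, u }  = complement { r, s, t }
  { p, r, s }  = complement { q, t, u }
  { r, s, u }  = complement { p, q, t }
  { p, q, s, t }  = { p, q, t } ∪ { q, s }
  { p, q, t, u }  = { p, q, t } ∪ { q, t, u }
  { p, r, t, u }  = complement { q, s }
  { q, r, s, t }  = { r, s, t } ∪ { q, s }
  { q, s, t, u }  = { q, t, u } ∪ { q, s }
  { p, q, r, s, t }  = { p, q, t } ∪ { r, s, t }
  { q, r, s, t, u }  = { r, s, t } ∪ { q, t, u }
  (now 16)
Round 2 adds 16:
  { p }  = complement { q, r, s, t, u }
  { u }  = complement { p, q, r, s, t }
  { p, r }  = complement { q, s, t, u }
  { p, u }  = complement { q, r, s, t }
  { r, s }  = complement { p, q, t, u }
  { r, u }  = complement { p, q, s, t }
  { p, q, r, s }  = { p, r, s } ∪ { q, s }
  { p, q, s, u }  = { p, q, u } ∪ { q, s }
  { p, r, s, t }  = { r, s, t } ∪ { p, r, s }
  { p, r, s, u }  = { p, r, s } ∪ { r, s, u }
  { q, r, s, u }  = { r, s, u } ∪ { q, s }
  { r, s, t, u }  = { r, s, t } ∪ { r, s, u }
  { p, q, r, s, u }  = { p, r, s } ∪ { p, q, u }
  { p, q, r, t, u }  = { p, r, t, u } ∪ { q, t, u }
  { p, q, s, t, u }  = { q, t, u } ∪ { p, q, s, t }
  { p, r, s, t, u }  = { p, r, t, u } ∪ { r, s, t }
  (now 32)
Round 3: 17 new —
  { q }  = complement { p, r, s, t, u }
  { r }  = complement { p, q, s, t, u }
  { s }  = complement { p, q, r, t, u }
  { t }  = complement { p, q, r, s, u }
  { p, q }  = complement { r, s, t, u }
  { p, t }  = complement { q, r, s, u }
  { q, t }  = complement { p, r, s, u }
  { q, u }  = complement { p, r, s, t }
  { r, t }  = complement { p, q, s, u }
  { t, u }  = complement { p, q, r, s }
  { p, q, s }  = { q, s } ∪ { p }
  { p, r, u }  = { p, u } ∪ { p, r }
  { q, r, s }  = { r, s } ∪ { q, s }
  { q, s, u }  = { u } ∪ { q, s }
  { p, q, r, t }  = { p, q, t } ∪ { p, r }
  { p, q, r, u }  = { p, r } ∪ { p, q, u }
  { q, r, t, u }  = { q, t, u } ∪ { r, u }
  (now 49)
Round 4: +14 →
  { p, s }  = complement { q, r, t, u }
  { q, r }  = { q } ∪ { r }
  { s, t }  = complement { p, q, r, u }
  { s, u }  = complement { p, q, r, t }
  { p, q, r }  = { q } ∪ { p, r }
  { p, r, t }  = complement { q, s, u }
  { p, s, t }  = { p, t } ∪ { s }
  { p, s, u }  = { p, u } ∪ { s }
  { p, t, u }  = complement { q, r, s }
  { q, r, t }  = { q, t } ∪ { r, t }
  { q, r, u }  = { q } ∪ { r, u }
  { q, s, t }  = complement { p, r, u }
  { r, t, u }  = complement { p, q, s }
  { s, t, u }  = { t, u } ∪ { s }
  (now 63)
Round 5 (1 new):
  { p, s, t, u }  = complement { q, r }
  (now 64)
Round 6 adds nothing — fixpoint reached.

Hence σ(𝒜) has 64 members: { {}, { p }, { q }, { r }, { s }, { t }, { u }, { p, q }, { p, r }, { p, s }, { p, t }, { p, u }, { q, r }, { q, s }, { q, t }, { q, u }, { r, s }, { r, t }, { r, u }, { s, t }, { s, u }, { t, u }, { p, q, r }, { p, q, s }, { p, q, t }, { p, q, u }, { p, r, s }, { p, r, t }, { p, r, u }, { p, s, t }, { p, s, u }, { p, t, u }, { q, r, s }, { q, r, t }, { q, r, u }, { q, s, t }, { q, s, u }, { q, t, u }, { r, s, t }, { r, s, u }, { r, t, u }, { s, t, u }, { p, q, r, s }, { p, q, r, t }, { p, q, r, u }, { p, q, s, t }, { p, q, s, u }, { p, q, t, u }, { p, r, s, t }, { p, r, s, u }, { p, r, t, u }, { p, s, t, u }, { q, r, s, t }, { q, r, s, u }, { q, r, t, u }, { q, s, t, u }, { r, s, t, u }, { p, q, r, s, t }, { p, q, r, s, u }, { p, q, r, t, u }, { p, q, s, t, u }, { p, r, s, t, u }, { q, r, s, t, u }, S }.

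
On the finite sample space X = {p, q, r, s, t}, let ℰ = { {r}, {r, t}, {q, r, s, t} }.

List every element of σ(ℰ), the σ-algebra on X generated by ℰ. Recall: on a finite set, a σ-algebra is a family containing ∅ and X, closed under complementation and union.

Answer: σ(ℰ) = { ∅, {p}, {r}, {t}, {p, r}, {p, t}, {q, s}, {r, t}, {p, q, s}, {p, r, t}, {q, r, s}, {q, s, t}, {p, q, r, s}, {p, q, s, t}, {q, r, s, t}, X }

Check:
Start: ℰ ∪ {∅, X} = { ∅, {r}, {r, t}, {q, r, s, t}, X }.
Round 1 adds 3:
  {p}  = {q, r, s, t}ᶜ
  {p, q, s}  = {r, t}ᶜ
  {p, q, s, t}  = {r}ᶜ
  (now 8)
Round 2. New:
  {p, r}  = {r} ∪ {p}
  {p, r, t}  = {r, t} ∪ {p}
  {p, q, r, s}  = {r} ∪ {p, q, s}
  (now 11)
Round 3: +3 →
  {t}  = {p, q, r, s}ᶜ
  {q, s}  = {p, r, t}ᶜ
  {q, s, t}  = {p, r}ᶜ
  (now 14)
Round 4 (2 new):
  {p, t}  = {t} ∪ {p}
  {q, r, s}  = {r} ∪ {q, s}
  (now 16)
Round 5 adds nothing — fixpoint reached.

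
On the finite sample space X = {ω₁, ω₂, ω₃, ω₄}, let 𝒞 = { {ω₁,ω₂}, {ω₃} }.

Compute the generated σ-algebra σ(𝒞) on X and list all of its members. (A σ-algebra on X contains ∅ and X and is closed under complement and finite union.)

Initial family (4 sets): { ∅, {ω₃}, {ω₁,ω₂}, X }.
Pass 1: 3 new —
  {ω₃,ω₄}  = {ω₁,ω₂}ᶜ
  {ω₁,ω₂,ω₃}  = {ω₁,ω₂} ∪ {ω₃}
  {ω₁,ω₂,ω₄}  = {ω₃}ᶜ
  (now 7)
Pass 2 (1 new):
  {ω₄}  = {ω₁,ω₂,ω₃}ᶜ
  (now 8)
Pass 3: stable.

Therefore σ(𝒞) = { ∅, {ω₃}, {ω₄}, {ω₁,ω₂}, {ω₃,ω₄}, {ω₁,ω₂,ω₃}, {ω₁,ω₂,ω₄}, X } (|σ(𝒞)| = 8).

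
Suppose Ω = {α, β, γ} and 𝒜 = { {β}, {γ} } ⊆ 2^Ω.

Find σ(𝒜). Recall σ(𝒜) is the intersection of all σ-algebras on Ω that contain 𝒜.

Begin from { {}, {β}, {γ}, Ω } (that is, 𝒜 plus ∅ and Ω).
Step 1 adds 3:
  {α, β}  = ᶜ of {γ}
  {α, γ}  = ᶜ of {β}
  {β, γ}  = {γ} ∪ {β}
  (now 7)
Step 2 adds 1:
  {α}  = ᶜ of {β, γ}
  (now 8)
Step 3: already closed under ᶜ and ∪.

Therefore σ(𝒜) = { {}, {α}, {β}, {γ}, {α, β}, {α, γ}, {β, γ}, Ω } (|σ(𝒜)| = 8).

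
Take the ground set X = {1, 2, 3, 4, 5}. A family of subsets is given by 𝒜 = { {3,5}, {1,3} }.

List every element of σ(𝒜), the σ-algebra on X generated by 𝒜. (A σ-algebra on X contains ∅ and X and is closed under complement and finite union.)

Take S₀ = 𝒜 ∪ {∅, X} = { {}, {1,3}, {3,5}, X }.
Round 1 (3 new):
  {1,2,4}  = X∖{3,5}
  {1,3,5}  = {3,5} ∪ {1,3}
  {2,4,5}  = X∖{1,3}
  [7 total]
Round 2: +4 →
  {2,4}  = X∖{1,3,5}
  {1,2,3,4}  = {1,3} ∪ {1,2,4}
  {1,2,4,5}  = {1,2,4} ∪ {2,4,5}
  {2,3,4,5}  = {3,5} ∪ {2,4,5}
  [11 total]
Round 3: 3 new —
  {1}  = X∖{2,3,4,5}
  {3}  = X∖{1,2,4,5}
  {5}  = X∖{1,2,3,4}
  [14 total]
Round 4 adds 2:
  {1,5}  = {5} ∪ {1}
  {2,3,4}  = {3} ∪ {2,4}
  [16 total]
Round 5 adds nothing — fixpoint reached.

σ(𝒜) = { {}, {1}, {3}, {5}, {1,3}, {1,5}, {2,4}, {3,5}, {1,2,4}, {1,3,5}, {2,3,4}, {2,4,5}, {1,2,3,4}, {1,2,4,5}, {2,3,4,5}, X }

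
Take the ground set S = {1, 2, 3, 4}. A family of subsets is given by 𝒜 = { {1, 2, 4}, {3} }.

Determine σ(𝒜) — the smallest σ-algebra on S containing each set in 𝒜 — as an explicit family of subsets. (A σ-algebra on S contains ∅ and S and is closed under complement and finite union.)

Take S₀ = 𝒜 ∪ {∅, S} = { ∅, {3}, {1, 2, 4}, S }.
Step 1: already closed under ᶜ and ∪.

Hence σ(𝒜) has 4 members: { ∅, {3}, {1, 2, 4}, S }.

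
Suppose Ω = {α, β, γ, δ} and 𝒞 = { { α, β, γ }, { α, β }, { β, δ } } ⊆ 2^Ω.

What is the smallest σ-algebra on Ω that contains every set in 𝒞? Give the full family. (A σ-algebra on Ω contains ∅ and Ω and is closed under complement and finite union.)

σ(𝒞) = { ∅, { α }, { β }, { γ }, { δ }, { α, β }, { α, γ }, { α, δ }, { β, γ }, { β, δ }, { γ, δ }, { α, β, γ }, { α, β, δ }, { α, γ, δ }, { β, γ, δ }, Ω }

Derivation:
Take S₀ = 𝒞 ∪ {∅, Ω} = { ∅, { α, β }, { β, δ }, { α, β, γ }, Ω }.
Iteration 1 adds 4:
  { δ }  = complement { α, β, γ }
  { α, γ }  = complement { β, δ }
  { γ, δ }  = complement { α, β }
  { α, β, δ }  = { α, β } ∪ { β, δ }
  (now 9)
Iteration 2: +3 →
  { γ }  = complement { α, β, δ }
  { α, γ, δ }  = { γ, δ } ∪ { α, γ }
  { β, γ, δ }  = { γ, δ } ∪ { β, δ }
  (now 12)
Iteration 3: +2 →
  { α }  = complement { β, γ, δ }
  { β }  = complement { α, γ, δ }
  (now 14)
Iteration 4 adds 2:
  { α, δ }  = { δ } ∪ { α }
  { β, γ }  = { γ } ∪ { β }
  (now 16)
Iteration 5: already closed under ᶜ and ∪.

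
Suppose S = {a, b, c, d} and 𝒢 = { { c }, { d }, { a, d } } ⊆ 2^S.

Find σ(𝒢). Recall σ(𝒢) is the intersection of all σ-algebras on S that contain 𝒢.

σ(𝒢) = { {}, { a }, { b }, { c }, { d }, { a, b }, { a, c }, { a, d }, { b, c }, { b, d }, { c, d }, { a, b, c }, { a, b, d }, { a, c, d }, { b, c, d }, S }

Working:
Begin from { {}, { c }, { d }, { a, d }, S } (that is, 𝒢 plus ∅ and S).
Step 1: +5 →
  { b, c }  = { a, d }ᶜ
  { c, d }  = { c } ∪ { d }
  { a, b, c }  = { d }ᶜ
  { a, b, d }  = { c }ᶜ
  { a, c, d }  = { c } ∪ { a, d }
  (now 10)
Step 2. New:
  { b }  = { a, c, d }ᶜ
  { a, b }  = { c, d }ᶜ
  { b, c, d }  = { c, d } ∪ { b, c }
  (now 13)
Step 3: 2 new —
  { a }  = { b, c, d }ᶜ
  { b, d }  = { d } ∪ { b }
  (now 15)
Step 4. New:
  { a, c }  = { b, d }ᶜ
  (now 16)
Step 5 adds nothing — fixpoint reached.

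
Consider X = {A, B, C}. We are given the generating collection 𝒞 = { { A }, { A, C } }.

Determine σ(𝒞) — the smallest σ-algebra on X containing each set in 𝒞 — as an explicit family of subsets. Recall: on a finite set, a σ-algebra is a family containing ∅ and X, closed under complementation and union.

|σ(𝒞)| = 8.  σ(𝒞) = { ∅, { A }, { B }, { C }, { A, B }, { A, C }, { B, C }, X }

Check:
Take S₀ = 𝒞 ∪ {∅, X} = { ∅, { A }, { A, C }, X }.
Round 1 adds 2:
  { B }  = complement { A, C }
  { B, C }  = complement { A }
  |family| = 6
Round 2 (1 new):
  { A, B }  = { B } ∪ { A }
  |family| = 7
Round 3: +1 →
  { C }  = complement { A, B }
  |family| = 8
After Round 4 the family is unchanged; done.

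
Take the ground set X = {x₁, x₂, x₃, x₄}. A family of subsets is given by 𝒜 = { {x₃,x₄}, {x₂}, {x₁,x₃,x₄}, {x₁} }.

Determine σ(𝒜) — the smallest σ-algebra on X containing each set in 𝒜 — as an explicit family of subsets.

σ(𝒜) = { {}, {x₁}, {x₂}, {x₁,x₂}, {x₃,x₄}, {x₁,x₃,x₄}, {x₂,x₃,x₄}, X }

Trace:
Begin from { {}, {x₁}, {x₂}, {x₃,x₄}, {x₁,x₃,x₄}, X } (that is, 𝒜 plus ∅ and X).
Round 1 adds 2:
  {x₁,x₂}  = {x₃,x₄}ᶜ
  {x₂,x₃,x₄}  = {x₁}ᶜ
  [8 total]
After Round 2 the family is unchanged; done.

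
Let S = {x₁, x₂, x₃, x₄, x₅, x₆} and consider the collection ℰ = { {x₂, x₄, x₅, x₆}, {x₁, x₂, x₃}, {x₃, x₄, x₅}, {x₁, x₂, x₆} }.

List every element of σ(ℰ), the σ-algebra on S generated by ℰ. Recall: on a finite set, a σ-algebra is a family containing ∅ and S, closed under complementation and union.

Answer: σ(ℰ) = { ∅, {x₁}, {x₂}, {x₃}, {x₆}, {x₁, x₂}, {x₁, x₃}, {x₁, x₆}, {x₂, x₃}, {x₂, x₆}, {x₃, x₆}, {x₄, x₅}, {x₁, x₂, x₃}, {x₁, x₂, x₆}, {x₁, x₃, x₆}, {x₁, x₄, x₅}, {x₂, x₃, x₆}, {x₂, x₄, x₅}, {x₃, x₄, x₅}, {x₄, x₅, x₆}, {x₁, x₂, x₃, x₆}, {x₁, x₂, x₄, x₅}, {x₁, x₃, x₄, x₅}, {x₁, x₄, x₅, x₆}, {x₂, x₃, x₄, x₅}, {x₂, x₄, x₅, x₆}, {x₃, x₄, x₅, x₆}, {x₁, x₂, x₃, x₄, x₅}, {x₁, x₂, x₄, x₅, x₆}, {x₁, x₃, x₄, x₅, x₆}, {x₂, x₃, x₄, x₅, x₆}, S }

Working:
Take S₀ = ℰ ∪ {∅, S} = { ∅, {x₁, x₂, x₃}, {x₁, x₂, x₆}, {x₃, x₄, x₅}, {x₂, x₄, x₅, x₆}, S }.
Pass 1: +6 →
  {x₁, x₃}  = ᶜ of {x₂, x₄, x₅, x₆}
  {x₄, x₅, x₆}  = ᶜ of {x₁, x₂, x₃}
  {x₁, x₂, x₃, x₆}  = {x₁, x₂, x₃} ∪ {x₁, x₂, x₆}
  {x₁, x₂, x₃, x₄, x₅}  = {x₃, x₄, x₅} ∪ {x₁, x₂, x₃}
  {x₁, x₂, x₄, x₅, x₆}  = {x₂, x₄, x₅, x₆} ∪ {x₁, x₂, x₆}
  {x₂, x₃, x₄, x₅, x₆}  = {x₃, x₄, x₅} ∪ {x₂, x₄, x₅, x₆}
  |family| = 12
Pass 2: +7 →
  {x₁}  = ᶜ of {x₂, x₃, x₄, x₅, x₆}
  {x₃}  = ᶜ of {x₁, x₂, x₄, x₅, x₆}
  {x₆}  = ᶜ of {x₁, x₂, x₃, x₄, x₅}
  {x₄, x₅}  = ᶜ of {x₁, x₂, x₃, x₆}
  {x₁, x₃, x₄, x₅}  = {x₃, x₄, x₅} ∪ {x₁, x₃}
  {x₃, x₄, x₅, x₆}  = {x₃, x₄, x₅} ∪ {x₄, x₅, x₆}
  {x₁, x₃, x₄, x₅, x₆}  = {x₁, x₃} ∪ {x₄, x₅, x₆}
  |family| = 19
Pass 3 (8 new):
  {x₂}  = ᶜ of {x₁, x₃, x₄, x₅, x₆}
  {x₁, x₂}  = ᶜ of {x₃, x₄, x₅, x₆}
  {x₁, x₆}  = {x₆} ∪ {x₁}
  {x₂, x₆}  = ᶜ of {x₁, x₃, x₄, x₅}
  {x₃, x₆}  = {x₆} ∪ {x₃}
  {x₁, x₃, x₆}  = {x₁, x₃} ∪ {x₆}
  {x₁, x₄, x₅}  = {x₄, x₅} ∪ {x₁}
  {x₁, x₄, x₅, x₆}  = {x₄, x₅, x₆} ∪ {x₁}
  |family| = 27
Pass 4 adds 5:
  {x₂, x₃}  = ᶜ of {x₁, x₄, x₅, x₆}
  {x₂, x₃, x₆}  = ᶜ of {x₁, x₄, x₅}
  {x₂, x₄, x₅}  = ᶜ of {x₁, x₃, x₆}
  {x₁, x₂, x₄, x₅}  = ᶜ of {x₃, x₆}
  {x₂, x₃, x₄, x₅}  = ᶜ of {x₁, x₆}
  |family| = 32
Pass 5: stable.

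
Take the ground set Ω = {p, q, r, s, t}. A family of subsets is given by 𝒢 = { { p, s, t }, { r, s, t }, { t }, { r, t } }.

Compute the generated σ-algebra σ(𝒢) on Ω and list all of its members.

σ(𝒢) = { ∅, { p }, { q }, { r }, { s }, { t }, { p, q }, { p, r }, { p, s }, { p, t }, { q, r }, { q, s }, { q, t }, { r, s }, { r, t }, { s, t }, { p, q, r }, { p, q, s }, { p, q, t }, { p, r, s }, { p, r, t }, { p, s, t }, { q, r, s }, { q, r, t }, { q, s, t }, { r, s, t }, { p, q, r, s }, { p, q, r, t }, { p, q, s, t }, { p, r, s, t }, { q, r, s, t }, Ω }

Derivation:
Seed the family with 𝒢 together with ∅ and Ω: { ∅, { t }, { r, t }, { p, s, t }, { r, s, t }, Ω }.
Step 1: 5 new —
  { p, q }  = { r, s, t }ᶜ
  { q, r }  = { p, s, t }ᶜ
  { p, q, s }  = { r, t }ᶜ
  { p, q, r, s }  = { t }ᶜ
  { p, r, s, t }  = { p, s, t } ∪ { r, s, t }
Step 2 adds 7:
  { q }  = { p, r, s, t }ᶜ
  { p, q, r }  = { p, q } ∪ { q, r }
  { p, q, t }  = { p, q } ∪ { t }
  { q, r, t }  = { t } ∪ { q, r }
  { p, q, r, t }  = { p, q } ∪ { r, t }
  { p, q, s, t }  = { p, s, t } ∪ { p, q }
  { q, r, s, t }  = { r, s, t } ∪ { q, r }
Step 3: 7 new —
  { p }  = { q, r, s, t }ᶜ
  { r }  = { p, q, s, t }ᶜ
  { s }  = { p, q, r, t }ᶜ
  { p, s }  = { q, r, t }ᶜ
  { q, t }  = { q } ∪ { t }
  { r, s }  = { p, q, t }ᶜ
  { s, t }  = { p, q, r }ᶜ
Step 4: 7 new —
  { p, r }  = { r } ∪ { p }
  { p, t }  = { t } ∪ { p }
  { q, s }  = { q } ∪ { s }
  { p, r, s }  = { q, t }ᶜ
  { p, r, t }  = { r, t } ∪ { p }
  { q, r, s }  = { r, s } ∪ { q }
  { q, s, t }  = { q, t } ∪ { s, t }
Step 5: closed — nothing new.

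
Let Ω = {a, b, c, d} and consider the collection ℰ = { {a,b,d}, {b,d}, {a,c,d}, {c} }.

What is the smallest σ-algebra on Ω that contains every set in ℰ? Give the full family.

Start: ℰ ∪ {∅, Ω} = { {}, {c}, {b,d}, {a,b,d}, {a,c,d}, Ω }.
Pass 1: 3 new —
  {b}  = complement {a,c,d}
  {a,c}  = complement {b,d}
  {b,c,d}  = {c} ∪ {b,d}
  (now 9)
Pass 2: 3 new —
  {a}  = complement {b,c,d}
  {b,c}  = {b} ∪ {c}
  {a,b,c}  = {b} ∪ {a,c}
  (now 12)
Pass 3 (3 new):
  {d}  = complement {a,b,c}
  {a,b}  = {b} ∪ {a}
  {a,d}  = complement {b,c}
  (now 15)
Pass 4 adds 1:
  {c,d}  = complement {a,b}
  (now 16)
Pass 5: no new sets; the family is a σ-algebra.

Hence σ(ℰ) has 16 members: { {}, {a}, {b}, {c}, {d}, {a,b}, {a,c}, {a,d}, {b,c}, {b,d}, {c,d}, {a,b,c}, {a,b,d}, {a,c,d}, {b,c,d}, Ω }.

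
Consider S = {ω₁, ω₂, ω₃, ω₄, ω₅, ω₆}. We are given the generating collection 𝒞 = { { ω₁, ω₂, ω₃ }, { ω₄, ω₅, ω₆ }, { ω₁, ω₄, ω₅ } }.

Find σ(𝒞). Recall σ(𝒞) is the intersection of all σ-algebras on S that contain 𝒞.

Start: 𝒞 ∪ {∅, S} = { {  }, { ω₁, ω₂, ω₃ }, { ω₁, ω₄, ω₅ }, { ω₄, ω₅, ω₆ }, S }.
Iteration 1: 3 new —
  { ω₂, ω₃, ω₆ }  = complement { ω₁, ω₄, ω₅ }
  { ω₁, ω₄, ω₅, ω₆ }  = { ω₁, ω₄, ω₅ } ∪ { ω₄, ω₅, ω₆ }
  { ω₁, ω₂, ω₃, ω₄, ω₅ }  = { ω₁, ω₄, ω₅ } ∪ { ω₁, ω₂, ω₃ }
  — 8 sets.
Iteration 2: 4 new —
  { ω₆ }  = complement { ω₁, ω₂, ω₃, ω₄, ω₅ }
  { ω₂, ω₃ }  = complement { ω₁, ω₄, ω₅, ω₆ }
  { ω₁, ω₂, ω₃, ω₆ }  = { ω₂, ω₃, ω₆ } ∪ { ω₁, ω₂, ω₃ }
  { ω₂, ω₃, ω₄, ω₅, ω₆ }  = { ω₂, ω₃, ω₆ } ∪ { ω₄, ω₅, ω₆ }
  — 12 sets.
Iteration 3. New:
  { ω₁ }  = complement { ω₂, ω₃, ω₄, ω₅, ω₆ }
  { ω₄, ω₅ }  = complement { ω₁, ω₂, ω₃, ω₆ }
  — 14 sets.
Iteration 4 (2 new):
  { ω₁, ω₆ }  = { ω₁ } ∪ { ω₆ }
  { ω₂, ω₃, ω₄, ω₅ }  = { ω₄, ω₅ } ∪ { ω₂, ω₃ }
  — 16 sets.
Iteration 5: stable.

Hence σ(𝒞) has 16 members: { {  }, { ω₁ }, { ω₆ }, { ω₁, ω₆ }, { ω₂, ω₃ }, { ω₄, ω₅ }, { ω₁, ω₂, ω₃ }, { ω₁, ω₄, ω₅ }, { ω₂, ω₃, ω₆ }, { ω₄, ω₅, ω₆ }, { ω₁, ω₂, ω₃, ω₆ }, { ω₁, ω₄, ω₅, ω₆ }, { ω₂, ω₃, ω₄, ω₅ }, { ω₁, ω₂, ω₃, ω₄, ω₅ }, { ω₂, ω₃, ω₄, ω₅, ω₆ }, S }.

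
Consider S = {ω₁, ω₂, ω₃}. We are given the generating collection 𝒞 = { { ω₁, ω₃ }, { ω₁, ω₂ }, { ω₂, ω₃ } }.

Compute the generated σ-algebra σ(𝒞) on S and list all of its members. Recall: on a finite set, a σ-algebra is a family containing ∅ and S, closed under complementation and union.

Take S₀ = 𝒞 ∪ {∅, S} = { {}, { ω₁, ω₂ }, { ω₁, ω₃ }, { ω₂, ω₃ }, S }.
Round 1. New:
  { ω₁ }  = complement { ω₂, ω₃ }
  { ω₂ }  = complement { ω₁, ω₃ }
  { ω₃ }  = complement { ω₁, ω₂ }
  — 8 sets.
Round 2: no new sets; the family is a σ-algebra.

Therefore σ(𝒞) = { {}, { ω₁ }, { ω₂ }, { ω₃ }, { ω₁, ω₂ }, { ω₁, ω₃ }, { ω₂, ω₃ }, S } (|σ(𝒞)| = 8).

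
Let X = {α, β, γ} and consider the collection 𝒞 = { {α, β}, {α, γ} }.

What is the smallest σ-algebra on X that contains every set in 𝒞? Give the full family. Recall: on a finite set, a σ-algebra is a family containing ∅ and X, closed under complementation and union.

σ(𝒞) = { {}, {α}, {β}, {γ}, {α, β}, {α, γ}, {β, γ}, X }

Check:
Take S₀ = 𝒞 ∪ {∅, X} = { {}, {α, β}, {α, γ}, X }.
Iteration 1. New:
  {β}  = {α, γ}ᶜ
  {γ}  = {α, β}ᶜ
Iteration 2: +1 →
  {β, γ}  = {γ} ∪ {β}
Iteration 3 (1 new):
  {α}  = {β, γ}ᶜ
Iteration 4 adds nothing — fixpoint reached.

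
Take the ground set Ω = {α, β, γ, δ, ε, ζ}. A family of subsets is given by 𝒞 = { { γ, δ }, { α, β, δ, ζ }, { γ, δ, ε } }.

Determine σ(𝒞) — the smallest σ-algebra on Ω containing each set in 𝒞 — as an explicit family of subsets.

σ(𝒞) (16 sets): { {  }, { γ }, { δ }, { ε }, { γ, δ }, { γ, ε }, { δ, ε }, { α, β, ζ }, { γ, δ, ε }, { α, β, γ, ζ }, { α, β, δ, ζ }, { α, β, ε, ζ }, { α, β, γ, δ, ζ }, { α, β, γ, ε, ζ }, { α, β, δ, ε, ζ }, Ω }

Working:
Begin from { {  }, { γ, δ }, { γ, δ, ε }, { α, β, δ, ζ }, Ω } (that is, 𝒞 plus ∅ and Ω).
Pass 1 (4 new):
  { γ, ε }  = { α, β, δ, ζ }ᶜ
  { α, β, ζ }  = { γ, δ, ε }ᶜ
  { α, β, ε, ζ }  = { γ, δ }ᶜ
  { α, β, γ, δ, ζ }  = { γ, δ } ∪ { α, β, δ, ζ }
Pass 2: 3 new —
  { ε }  = { α, β, γ, δ, ζ }ᶜ
  { α, β, γ, ε, ζ }  = { γ, ε } ∪ { α, β, ζ }
  { α, β, δ, ε, ζ }  = { α, β, δ, ζ } ∪ { α, β, ε, ζ }
Pass 3. New:
  { γ }  = { α, β, δ, ε, ζ }ᶜ
  { δ }  = { α, β, γ, ε, ζ }ᶜ
Pass 4 (2 new):
  { δ, ε }  = { δ } ∪ { ε }
  { α, β, γ, ζ }  = { γ } ∪ { α, β, ζ }
Pass 5: closed — nothing new.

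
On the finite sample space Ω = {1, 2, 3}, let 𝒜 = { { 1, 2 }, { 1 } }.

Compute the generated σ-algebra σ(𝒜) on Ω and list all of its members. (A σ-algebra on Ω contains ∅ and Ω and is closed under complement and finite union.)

Answer: σ(𝒜) = { ∅, { 1 }, { 2 }, { 3 }, { 1, 2 }, { 1, 3 }, { 2, 3 }, Ω }

Working:
Seed the family with 𝒜 together with ∅ and Ω: { ∅, { 1 }, { 1, 2 }, Ω }.
Step 1 (2 new):
  { 3 }  = complement { 1, 2 }
  { 2, 3 }  = complement { 1 }
  — 6 sets.
Step 2: +1 →
  { 1, 3 }  = { 3 } ∪ { 1 }
  — 7 sets.
Step 3: +1 →
  { 2 }  = complement { 1, 3 }
  — 8 sets.
After Step 4 the family is unchanged; done.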